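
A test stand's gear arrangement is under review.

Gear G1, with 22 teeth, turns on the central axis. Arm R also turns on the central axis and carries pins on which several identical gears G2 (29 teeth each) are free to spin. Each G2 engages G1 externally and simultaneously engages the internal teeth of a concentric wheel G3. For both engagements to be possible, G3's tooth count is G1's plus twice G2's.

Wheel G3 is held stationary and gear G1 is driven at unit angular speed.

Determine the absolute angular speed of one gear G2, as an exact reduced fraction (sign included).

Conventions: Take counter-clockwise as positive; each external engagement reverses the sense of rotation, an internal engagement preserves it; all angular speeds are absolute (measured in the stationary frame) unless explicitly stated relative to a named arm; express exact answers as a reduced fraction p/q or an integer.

recognized (axles ride arm R): planetary set, 22/29/80 teeth
ring teeth: 22 + 2·29 = 80
22(ω_sun−ω_arm) = −80(ω_ring−ω_arm),  ω_ring = 0, ω_sun = 1
22(1−ω_arm) = −80(0−ω_arm)  ⇒  102·ω_arm = 22  ⇒  ω_arm = 11/51
sun–planet mesh: 22·(1−11/51) = −29·(ω_p−ω_arm)  ⇒  ω_p−ω_arm = -880/1479
ω_p = 11/51 − 880/1479 = -11/29
exact speed ratio = -11/29

-11/29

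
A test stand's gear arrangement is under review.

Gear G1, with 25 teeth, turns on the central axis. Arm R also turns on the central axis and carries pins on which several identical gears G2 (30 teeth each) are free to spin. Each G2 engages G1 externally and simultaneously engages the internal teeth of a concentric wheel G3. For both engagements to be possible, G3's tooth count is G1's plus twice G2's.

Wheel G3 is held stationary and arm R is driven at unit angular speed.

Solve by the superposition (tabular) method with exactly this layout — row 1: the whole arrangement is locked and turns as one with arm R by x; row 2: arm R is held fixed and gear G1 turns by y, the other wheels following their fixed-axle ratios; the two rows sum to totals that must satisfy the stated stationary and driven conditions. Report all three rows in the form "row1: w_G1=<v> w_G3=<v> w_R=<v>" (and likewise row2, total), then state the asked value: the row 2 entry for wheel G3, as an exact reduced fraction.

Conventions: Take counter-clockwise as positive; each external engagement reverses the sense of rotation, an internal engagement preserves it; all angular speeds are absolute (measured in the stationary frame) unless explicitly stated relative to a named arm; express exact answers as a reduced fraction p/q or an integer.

class = planetary set [G3 = 25+2·30 = 85; Willis about the carrier]
row 1 (train locked, turned with arm): all members turn x
row 2: sun turns y, ring = −(25/85)·y, arm 0
boundary: total ω_ring = x − (25/85)·y = 0 and total ω_arm = x = 1  ⇒  y = 17/5, x = 1
row 2 ring = −(25/85)·17/5 = -1
totals (row 1 + row 2): sun 1 + 17/5 = 22/5, ring 1 + (-1) = 0, arm 1 + 0 = 1
asked cell (row2, ring) = -1

row1: w_G1=1 w_G3=1 w_R=1
row2: w_G1=17/5 w_G3=-1 w_R=0
total: w_G1=22/5 w_G3=0 w_R=1
asked value: -1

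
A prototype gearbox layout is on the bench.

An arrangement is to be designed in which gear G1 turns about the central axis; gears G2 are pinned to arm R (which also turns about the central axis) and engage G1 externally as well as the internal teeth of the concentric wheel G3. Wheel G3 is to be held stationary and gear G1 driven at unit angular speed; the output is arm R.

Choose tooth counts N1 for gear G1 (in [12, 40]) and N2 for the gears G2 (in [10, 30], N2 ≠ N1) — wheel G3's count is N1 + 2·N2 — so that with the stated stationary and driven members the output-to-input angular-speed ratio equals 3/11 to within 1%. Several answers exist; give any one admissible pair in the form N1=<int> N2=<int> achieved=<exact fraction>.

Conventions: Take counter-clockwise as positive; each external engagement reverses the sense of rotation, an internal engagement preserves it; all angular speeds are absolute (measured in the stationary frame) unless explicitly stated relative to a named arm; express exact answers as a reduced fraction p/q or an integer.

class = planetary set [ratio 3/11 wanted; Willis about the carrier]
Willis with ω_ring = 0: ω_arm/ω_sun = N1/(N1+N3); set equal to 3/11  ⇒  N3/N1 = 1/(3/11) − 1 = 8/3
N3 = N1 + 2·N2  ⇒  N2/N1 = (N3/N1 − 1)/2 = (8/3 − 1)/2 = 5/6
smallest multiple with N1 ≥ 12 and N2 ≥ 10: k = 2  ⇒  N1 = 2·6 = 12, N2 = 2·5 = 10 (N1 ≤ 40, N2 ≤ 30, N2 ≠ N1 ✓), N3 = 12 + 2·10 = 32
check: N1/(N1+N3) with N1 = 12, N3 = 32 gives 3/11; |achieved − target| = 0 ≤ 3/1100 ✓

N1=12 N2=10 achieved=3/11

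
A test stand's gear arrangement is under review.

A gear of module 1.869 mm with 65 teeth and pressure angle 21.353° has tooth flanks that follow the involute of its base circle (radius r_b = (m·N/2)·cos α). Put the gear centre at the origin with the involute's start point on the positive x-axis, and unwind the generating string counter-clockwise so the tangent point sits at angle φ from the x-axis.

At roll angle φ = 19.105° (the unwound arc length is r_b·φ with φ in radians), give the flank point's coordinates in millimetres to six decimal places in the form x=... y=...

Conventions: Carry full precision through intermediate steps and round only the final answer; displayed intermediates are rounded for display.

x=59.630981 y=0.691390

topology: single-mesh involute geometry — m = 1.869, N = 65
pitch radius r_p = m·N/2 = 1.869·65/2 = 60.742500
base radius r_b = r_p·cos α = 60.742500·cos 21.353° = 56.572820
roll angle φ = 19.105° = 0.33344515 rad
x = r_b·(cos φ + φ·sin φ) = 59.630981
y = r_b·(sin φ − φ·cos φ) = 0.691390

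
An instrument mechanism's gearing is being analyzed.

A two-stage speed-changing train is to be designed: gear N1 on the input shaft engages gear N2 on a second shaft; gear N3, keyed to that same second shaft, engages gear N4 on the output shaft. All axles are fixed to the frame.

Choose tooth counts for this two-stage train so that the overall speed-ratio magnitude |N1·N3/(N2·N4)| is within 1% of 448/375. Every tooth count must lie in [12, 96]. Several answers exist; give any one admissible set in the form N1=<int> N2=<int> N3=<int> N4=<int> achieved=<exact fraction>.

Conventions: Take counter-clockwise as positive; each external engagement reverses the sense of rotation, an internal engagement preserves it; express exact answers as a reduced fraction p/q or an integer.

class = fixed-axis compound train [2-stage, 448/375 wanted]
target = 448/375 in lowest terms: an exact hit needs N1·N3 = k·448 and N2·N4 = k·375 for one integer k, every count in [12, 96]; additionally prefer no 1:1 stage (N1 ≠ N2, N3 ≠ N4)
k = 1: N1·N3 = 448 = 14·32, N2·N4 = 375 = 15·25
achieved = 14·32/(15·25) = 448/375; |achieved − target| = 0 ≤ 112/9375 ✓

N1=14 N2=15 N3=32 N4=25 achieved=448/375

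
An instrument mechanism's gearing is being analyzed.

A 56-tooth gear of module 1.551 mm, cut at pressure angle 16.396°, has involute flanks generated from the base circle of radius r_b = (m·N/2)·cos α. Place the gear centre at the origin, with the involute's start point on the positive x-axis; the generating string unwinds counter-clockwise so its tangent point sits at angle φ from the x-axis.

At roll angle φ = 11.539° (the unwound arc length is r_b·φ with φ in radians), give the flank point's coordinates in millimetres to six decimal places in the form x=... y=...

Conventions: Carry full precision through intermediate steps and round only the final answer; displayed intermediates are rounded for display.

topology: single-mesh involute geometry — m = 1.551, N = 56
pitch radius r_p = m·N/2 = 1.551·56/2 = 43.428000
base radius r_b = r_p·cos α = 43.428000·cos 16.396° = 41.661943
roll angle φ = 11.539° = 0.20139354 rad
x = r_b·(cos φ + φ·sin φ) = 42.498286
y = r_b·(sin φ − φ·cos φ) = 0.112978

x=42.498286 y=0.112978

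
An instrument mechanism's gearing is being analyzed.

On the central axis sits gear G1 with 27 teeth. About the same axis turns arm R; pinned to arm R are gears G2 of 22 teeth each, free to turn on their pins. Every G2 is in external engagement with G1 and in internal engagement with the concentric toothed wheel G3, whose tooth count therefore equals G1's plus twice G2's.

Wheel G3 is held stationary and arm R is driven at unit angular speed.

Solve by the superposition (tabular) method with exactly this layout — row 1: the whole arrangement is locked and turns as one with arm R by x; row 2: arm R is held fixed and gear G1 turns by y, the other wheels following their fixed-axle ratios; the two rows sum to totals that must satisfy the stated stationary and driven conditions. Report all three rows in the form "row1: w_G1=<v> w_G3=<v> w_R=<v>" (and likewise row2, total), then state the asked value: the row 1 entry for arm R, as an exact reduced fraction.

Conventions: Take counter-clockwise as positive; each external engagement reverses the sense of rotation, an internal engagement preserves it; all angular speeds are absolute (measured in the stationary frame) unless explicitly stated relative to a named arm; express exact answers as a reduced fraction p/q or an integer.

row1: w_G1=1 w_G3=1 w_R=1
row2: w_G1=71/27 w_G3=-1 w_R=0
total: w_G1=98/27 w_G3=0 w_R=1
asked value: 1

topology: planetary set — G1 27T / G2 22T / G3 71T, arm = carrier (Willis)
row 1 — lock + rotate with arm: ω_sun = ω_ring = ω_arm = x
row 2: sun turns y, ring = −(27/71)·y, arm 0
boundary: total ω_ring = x − (27/71)·y = 0 and total ω_arm = x = 1  ⇒  y = 71/27, x = 1
row 2 ring = −(27/71)·71/27 = -1
totals (row 1 + row 2): sun 1 + 71/27 = 98/27, ring 1 + (-1) = 0, arm 1 + 0 = 1
asked cell (row1, arm) = 1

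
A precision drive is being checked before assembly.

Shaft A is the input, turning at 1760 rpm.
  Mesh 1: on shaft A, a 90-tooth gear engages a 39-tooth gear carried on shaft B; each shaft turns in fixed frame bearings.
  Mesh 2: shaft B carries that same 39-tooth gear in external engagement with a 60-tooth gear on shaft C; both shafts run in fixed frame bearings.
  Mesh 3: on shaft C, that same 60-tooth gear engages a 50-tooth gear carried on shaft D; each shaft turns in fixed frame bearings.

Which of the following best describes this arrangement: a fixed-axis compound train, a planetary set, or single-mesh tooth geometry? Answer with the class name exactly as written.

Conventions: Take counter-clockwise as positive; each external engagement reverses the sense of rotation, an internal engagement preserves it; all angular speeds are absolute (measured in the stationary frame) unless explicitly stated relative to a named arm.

topology: fixed-axis compound train — 3 meshes, A→D
classification: fixed-axis compound train

fixed-axis compound train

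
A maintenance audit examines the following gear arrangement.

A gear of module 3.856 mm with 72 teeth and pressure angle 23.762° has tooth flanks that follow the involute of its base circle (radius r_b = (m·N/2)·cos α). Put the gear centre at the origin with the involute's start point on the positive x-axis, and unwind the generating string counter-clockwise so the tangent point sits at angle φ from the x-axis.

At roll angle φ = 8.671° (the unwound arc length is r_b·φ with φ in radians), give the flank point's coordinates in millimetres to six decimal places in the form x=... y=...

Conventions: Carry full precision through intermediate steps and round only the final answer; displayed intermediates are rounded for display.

x=128.494741 y=0.146451

class = single-mesh tooth geometry [base-circle involute, m = 3.856, 72T]
pitch radius r_p = m·N/2 = 3.856·72/2 = 138.816000
base radius r_b = r_p·cos α = 138.816000·cos 23.762° = 127.048166
roll angle φ = 8.671° = 0.15133750 rad
x = r_b·(cos φ + φ·sin φ) = 128.494741
y = r_b·(sin φ − φ·cos φ) = 0.146451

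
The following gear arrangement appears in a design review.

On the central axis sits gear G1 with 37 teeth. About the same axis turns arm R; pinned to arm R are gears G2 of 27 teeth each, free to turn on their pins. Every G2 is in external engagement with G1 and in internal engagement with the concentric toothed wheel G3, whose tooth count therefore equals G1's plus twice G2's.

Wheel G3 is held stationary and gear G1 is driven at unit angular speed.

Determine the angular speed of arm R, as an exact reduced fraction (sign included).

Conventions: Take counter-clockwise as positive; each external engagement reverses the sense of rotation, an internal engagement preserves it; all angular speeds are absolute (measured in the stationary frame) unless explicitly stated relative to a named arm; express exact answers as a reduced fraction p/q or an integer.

37/128

planetary set (37T centre, 27T on arm, 91T internal) — Willis relation
ring teeth: 37 + 2·27 = 91
37(ω_sun−ω_arm) = −91(ω_ring−ω_arm),  ω_ring = 0, ω_sun = 1
37(1−ω_arm) = −91(0−ω_arm)  ⇒  128·ω_arm = 37  ⇒  ω_arm = 37/128
exact speed ratio = 37/128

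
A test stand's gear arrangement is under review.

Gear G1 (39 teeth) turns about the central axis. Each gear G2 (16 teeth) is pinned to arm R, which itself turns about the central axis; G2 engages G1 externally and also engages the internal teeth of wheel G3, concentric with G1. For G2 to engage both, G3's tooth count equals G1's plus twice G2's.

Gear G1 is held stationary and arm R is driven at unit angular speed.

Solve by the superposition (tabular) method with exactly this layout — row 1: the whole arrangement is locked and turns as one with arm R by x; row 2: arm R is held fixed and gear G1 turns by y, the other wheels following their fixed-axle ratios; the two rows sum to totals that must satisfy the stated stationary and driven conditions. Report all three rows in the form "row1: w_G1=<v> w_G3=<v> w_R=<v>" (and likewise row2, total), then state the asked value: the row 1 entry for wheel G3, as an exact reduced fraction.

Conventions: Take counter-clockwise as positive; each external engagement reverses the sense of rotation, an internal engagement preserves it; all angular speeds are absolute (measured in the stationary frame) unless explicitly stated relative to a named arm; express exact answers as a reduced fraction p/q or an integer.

topology: planetary set — G1 39T / G2 16T / G3 71T, arm = carrier (Willis)
row 1: whole set turns with the arm by x
row 2: sun turns y, ring = −(39/71)·y, arm 0
boundary: total ω_sun = x + y = 0 and total ω_arm = x = 1  ⇒  y = -1, x = 1
row 2 ring = −(39/71)·(-1) = 39/71
totals (row 1 + row 2): sun 1 + (-1) = 0, ring 1 + 39/71 = 110/71, arm 1 + 0 = 1
asked cell (row1, ring) = 1

row1: w_G1=1 w_G3=1 w_R=1
row2: w_G1=-1 w_G3=39/71 w_R=0
total: w_G1=0 w_G3=110/71 w_R=1
asked value: 1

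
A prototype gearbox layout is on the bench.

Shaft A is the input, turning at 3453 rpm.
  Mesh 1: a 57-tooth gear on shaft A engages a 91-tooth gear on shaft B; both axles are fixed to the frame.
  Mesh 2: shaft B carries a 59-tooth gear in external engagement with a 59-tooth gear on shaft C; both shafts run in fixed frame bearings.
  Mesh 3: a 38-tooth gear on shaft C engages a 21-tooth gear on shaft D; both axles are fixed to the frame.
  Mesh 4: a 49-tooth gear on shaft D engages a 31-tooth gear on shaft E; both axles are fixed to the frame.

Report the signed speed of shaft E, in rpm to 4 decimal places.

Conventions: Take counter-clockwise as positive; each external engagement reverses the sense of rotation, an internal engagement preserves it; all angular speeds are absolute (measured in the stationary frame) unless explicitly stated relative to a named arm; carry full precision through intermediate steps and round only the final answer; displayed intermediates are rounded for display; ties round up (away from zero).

class = fixed-axis compound train [4 meshes; 4 ratios multiply, 4 sense flips]
mesh 1 [57T→91T]: ω = 3453.0000×57/91 = 2162.8681 rpm, sense flips to −
mesh 2 [59T→59T]: ω = 2162.8681×59/59 = 2162.8681 rpm, sense flips to +
mesh 3 [38T→21T]: ω = 2162.8681×38/21 = 3913.7614 rpm, sense flips to −
mesh 4 [49T→31T]: ω = 3913.7614×49/31 = 6186.2680 rpm, sense flips to +
signed output speed = +6186.2680 rpm

+6186.2680 rpm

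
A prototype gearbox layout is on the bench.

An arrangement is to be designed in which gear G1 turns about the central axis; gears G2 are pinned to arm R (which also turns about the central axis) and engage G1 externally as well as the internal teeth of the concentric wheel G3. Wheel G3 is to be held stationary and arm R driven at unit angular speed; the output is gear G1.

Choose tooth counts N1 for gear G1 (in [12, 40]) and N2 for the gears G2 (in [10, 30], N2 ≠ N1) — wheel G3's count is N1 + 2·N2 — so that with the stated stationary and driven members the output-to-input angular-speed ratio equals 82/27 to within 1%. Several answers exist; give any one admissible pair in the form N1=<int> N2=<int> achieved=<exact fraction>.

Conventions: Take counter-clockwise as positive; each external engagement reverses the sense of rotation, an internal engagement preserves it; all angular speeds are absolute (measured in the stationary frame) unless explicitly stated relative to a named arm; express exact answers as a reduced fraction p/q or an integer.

N1=27 N2=14 achieved=82/27

design class (target 82/27): planetary set
Willis with ω_ring = 0: ω_sun/ω_arm = (N1+N3)/N1; set equal to 82/27  ⇒  N3/N1 = 82/27 − 1 = 55/27
N3 = N1 + 2·N2  ⇒  N2/N1 = (N3/N1 − 1)/2 = (55/27 − 1)/2 = 14/27
smallest multiple with N1 ≥ 12 and N2 ≥ 10: k = 1  ⇒  N1 = 1·27 = 27, N2 = 1·14 = 14 (N1 ≤ 40, N2 ≤ 30, N2 ≠ N1 ✓), N3 = 27 + 2·14 = 55
check: (N1+N3)/N1 with N1 = 27, N3 = 55 gives 82/27; |achieved − target| = 0 ≤ 41/1350 ✓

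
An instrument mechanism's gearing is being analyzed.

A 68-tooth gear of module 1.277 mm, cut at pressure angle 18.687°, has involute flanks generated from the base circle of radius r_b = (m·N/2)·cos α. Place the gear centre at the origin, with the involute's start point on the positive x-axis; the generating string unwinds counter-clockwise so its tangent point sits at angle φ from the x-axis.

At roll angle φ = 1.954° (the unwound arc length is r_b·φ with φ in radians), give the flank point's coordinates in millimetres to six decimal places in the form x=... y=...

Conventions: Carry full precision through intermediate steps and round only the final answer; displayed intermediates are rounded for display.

recognized (one wheel, involute flank): single-mesh tooth geometry, m = 1.277, N = 68
pitch radius r_p = m·N/2 = 1.277·68/2 = 43.418000
base radius r_b = r_p·cos α = 43.418000·cos 18.687° = 41.129133
roll angle φ = 1.954° = 0.03410373 rad
x = r_b·(cos φ + φ·sin φ) = 41.153044
y = r_b·(sin φ − φ·cos φ) = 0.000544

x=41.153044 y=0.000544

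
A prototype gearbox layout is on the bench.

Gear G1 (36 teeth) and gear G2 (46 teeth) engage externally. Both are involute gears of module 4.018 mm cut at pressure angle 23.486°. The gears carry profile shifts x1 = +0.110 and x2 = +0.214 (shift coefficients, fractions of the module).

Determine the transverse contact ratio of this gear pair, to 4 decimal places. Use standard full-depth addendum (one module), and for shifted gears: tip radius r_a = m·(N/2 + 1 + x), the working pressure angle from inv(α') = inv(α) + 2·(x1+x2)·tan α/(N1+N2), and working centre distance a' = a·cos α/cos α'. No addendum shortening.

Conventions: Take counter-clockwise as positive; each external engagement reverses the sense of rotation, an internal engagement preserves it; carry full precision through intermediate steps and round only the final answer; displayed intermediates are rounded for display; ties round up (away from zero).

topology: single-mesh involute geometry — m = 4.018, 36T/46T pair
base radii: r_b1 = 66.332498, r_b2 = 84.758191
tip radii: r_a1 = 76.783980, r_a2 = 97.291852
inv(α') = inv(23.486°) + 2·(+0.110+0.214)·tan α/(36+46) = 0.02804762  ⇒  α' = 24.47985°
a' = a·cos α / cos α' = 164.7380·cos 23.486°/cos 24.47985° = 166.014194
action lengths: √(r_a1²−r_b1²) = 38.675307, √(r_a2²−r_b2²) = 47.767703
base pitch p_b = π·m·cos α = 11.577205
CR = (38.675307 + 47.767703 − 166.014194·sin 24.47985°)/11.577205 = 1.524649
contact ratio ≈ 1.5246

1.5246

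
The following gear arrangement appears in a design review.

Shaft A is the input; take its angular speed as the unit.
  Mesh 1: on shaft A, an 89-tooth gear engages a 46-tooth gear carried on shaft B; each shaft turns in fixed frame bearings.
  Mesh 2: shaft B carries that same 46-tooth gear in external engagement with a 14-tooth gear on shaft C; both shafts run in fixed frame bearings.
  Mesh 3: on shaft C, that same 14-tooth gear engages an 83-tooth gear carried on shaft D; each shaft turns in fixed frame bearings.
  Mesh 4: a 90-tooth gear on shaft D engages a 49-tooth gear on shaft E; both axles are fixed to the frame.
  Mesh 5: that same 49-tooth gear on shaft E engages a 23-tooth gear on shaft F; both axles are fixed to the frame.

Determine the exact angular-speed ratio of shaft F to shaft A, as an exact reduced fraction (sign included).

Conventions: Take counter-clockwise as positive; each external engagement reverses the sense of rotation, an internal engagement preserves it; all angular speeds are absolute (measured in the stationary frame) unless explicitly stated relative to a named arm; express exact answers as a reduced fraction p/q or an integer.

-8010/1909

class = fixed-axis compound train [5 meshes; 5 ratios multiply, 5 sense flips]
mesh 1 [89T→46T]: running ratio 89/46, sense −
mesh 2 [46T→14T]: running ratio 89/14, sense +
mesh 3 [14T→83T]: running ratio 89/83, sense −
mesh 4 [90T→49T]: running ratio 8010/4067, sense +
mesh 5 [49T→23T]: running ratio 8010/1909, sense −
ω_out/ω_in = -8010/1909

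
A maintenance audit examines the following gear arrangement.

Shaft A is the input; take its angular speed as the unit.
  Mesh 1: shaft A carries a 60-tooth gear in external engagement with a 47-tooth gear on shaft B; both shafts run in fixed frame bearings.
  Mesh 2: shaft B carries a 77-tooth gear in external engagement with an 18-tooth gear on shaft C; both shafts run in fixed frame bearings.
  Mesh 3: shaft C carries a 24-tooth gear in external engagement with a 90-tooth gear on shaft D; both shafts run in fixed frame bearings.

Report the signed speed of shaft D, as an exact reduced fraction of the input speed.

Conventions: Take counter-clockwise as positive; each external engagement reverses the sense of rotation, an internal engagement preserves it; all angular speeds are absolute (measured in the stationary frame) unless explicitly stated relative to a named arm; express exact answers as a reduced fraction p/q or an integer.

3-mesh fixed-axis compound train (all bearings frame-fixed)
mesh 1 [60T→47T]: |ω|/ω_in = 1×60/47 = 60/47, sense flips to −
mesh 2 [77T→18T]: |ω|/ω_in = (60/47)×77/18 = 770/141, sense flips to +
mesh 3 [24T→90T]: |ω|/ω_in = (770/141)×24/90 = 616/423, sense flips to −
signed output speed (× input speed) = -616/423

-616/423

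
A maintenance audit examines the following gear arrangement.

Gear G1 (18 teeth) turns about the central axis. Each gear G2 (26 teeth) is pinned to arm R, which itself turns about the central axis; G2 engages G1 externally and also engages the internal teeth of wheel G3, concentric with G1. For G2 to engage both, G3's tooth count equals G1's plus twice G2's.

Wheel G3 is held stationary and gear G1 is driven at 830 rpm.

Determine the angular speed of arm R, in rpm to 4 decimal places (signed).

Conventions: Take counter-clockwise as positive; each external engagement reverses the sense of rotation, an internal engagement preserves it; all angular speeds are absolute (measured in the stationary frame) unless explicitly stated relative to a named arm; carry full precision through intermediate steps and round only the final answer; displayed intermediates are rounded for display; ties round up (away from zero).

+169.7727 rpm

class = planetary set [G3 = 18+2·26 = 70; Willis about the carrier]
normalise by the input: solve with ω_sun = 1, then scale by 830 rpm
ring teeth: 18 + 2·26 = 70
18(ω_sun−ω_arm) = −70(ω_ring−ω_arm),  ω_ring = 0, ω_sun = 1
18(1−ω_arm) = −70(0−ω_arm)  ⇒  88·ω_arm = 18  ⇒  ω_arm = 9/44
scale: ω_arm = 9/44 × 830 rpm = +169.7727 rpm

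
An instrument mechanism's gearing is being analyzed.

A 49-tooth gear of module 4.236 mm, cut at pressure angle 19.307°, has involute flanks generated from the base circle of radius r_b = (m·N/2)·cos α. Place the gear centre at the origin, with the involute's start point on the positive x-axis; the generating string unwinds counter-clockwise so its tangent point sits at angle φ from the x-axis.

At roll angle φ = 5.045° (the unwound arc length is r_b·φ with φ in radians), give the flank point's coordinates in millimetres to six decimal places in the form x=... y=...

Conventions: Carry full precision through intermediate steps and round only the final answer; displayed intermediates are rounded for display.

class = single-mesh tooth geometry [base-circle involute, m = 4.236, 49T]
pitch radius r_p = m·N/2 = 4.236·49/2 = 103.782000
base radius r_b = r_p·cos α = 103.782000·cos 19.307° = 97.945359
roll angle φ = 5.045° = 0.08805186 rad
x = r_b·(cos φ + φ·sin φ) = 98.324315
y = r_b·(sin φ − φ·cos φ) = 0.022271

x=98.324315 y=0.022271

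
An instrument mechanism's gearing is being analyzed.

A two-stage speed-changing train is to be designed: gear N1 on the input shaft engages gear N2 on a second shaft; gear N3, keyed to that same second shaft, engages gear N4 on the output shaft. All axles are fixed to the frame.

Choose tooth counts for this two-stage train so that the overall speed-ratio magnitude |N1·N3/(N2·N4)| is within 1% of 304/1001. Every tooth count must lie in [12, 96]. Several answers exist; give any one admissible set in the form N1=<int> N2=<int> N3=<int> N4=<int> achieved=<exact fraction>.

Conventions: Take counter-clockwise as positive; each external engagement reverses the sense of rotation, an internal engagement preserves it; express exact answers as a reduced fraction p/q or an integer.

design class (target 304/1001): fixed-axis compound train
target = 304/1001 in lowest terms: an exact hit needs N1·N3 = k·304 and N2·N4 = k·1001 for one integer k, every count in [12, 96]; additionally prefer no 1:1 stage (N1 ≠ N2, N3 ≠ N4)
k = 1: N1·N3 = 304 = 16·19, N2·N4 = 1001 = 13·77
achieved = 16·19/(13·77) = 304/1001; |achieved − target| = 0 ≤ 76/25025 ✓

N1=16 N2=13 N3=19 N4=77 achieved=304/1001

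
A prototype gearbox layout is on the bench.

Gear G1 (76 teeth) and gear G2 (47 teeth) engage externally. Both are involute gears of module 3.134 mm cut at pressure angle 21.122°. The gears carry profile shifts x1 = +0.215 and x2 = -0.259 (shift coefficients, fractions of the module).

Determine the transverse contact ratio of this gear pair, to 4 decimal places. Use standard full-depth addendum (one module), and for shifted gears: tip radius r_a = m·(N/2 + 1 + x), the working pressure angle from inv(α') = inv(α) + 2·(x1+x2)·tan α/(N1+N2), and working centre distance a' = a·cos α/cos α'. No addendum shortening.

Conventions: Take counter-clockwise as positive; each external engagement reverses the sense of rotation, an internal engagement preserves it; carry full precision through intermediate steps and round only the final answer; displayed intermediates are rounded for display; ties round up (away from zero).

1.7342

class = single-mesh tooth geometry [involute pair 76T × 47T, m = 3.134]
base radii: r_b1 = 111.090832, r_b2 = 68.700909
tip radii: r_a1 = 122.899810, r_a2 = 75.971294
inv(α') = inv(21.122°) + 2·(+0.215-0.259)·tan α/(76+47) = 0.01738427  ⇒  α' = 21.01530°
a' = a·cos α / cos α' = 192.7410·cos 21.122°/cos 21.01530° = 192.602771
action lengths: √(r_a1²−r_b1²) = 52.566056, √(r_a2²−r_b2²) = 32.431814
base pitch p_b = π·m·cos α = 9.184267
CR = (52.566056 + 32.431814 − 192.602771·sin 21.01530°)/9.184267 = 1.734183
contact ratio ≈ 1.7342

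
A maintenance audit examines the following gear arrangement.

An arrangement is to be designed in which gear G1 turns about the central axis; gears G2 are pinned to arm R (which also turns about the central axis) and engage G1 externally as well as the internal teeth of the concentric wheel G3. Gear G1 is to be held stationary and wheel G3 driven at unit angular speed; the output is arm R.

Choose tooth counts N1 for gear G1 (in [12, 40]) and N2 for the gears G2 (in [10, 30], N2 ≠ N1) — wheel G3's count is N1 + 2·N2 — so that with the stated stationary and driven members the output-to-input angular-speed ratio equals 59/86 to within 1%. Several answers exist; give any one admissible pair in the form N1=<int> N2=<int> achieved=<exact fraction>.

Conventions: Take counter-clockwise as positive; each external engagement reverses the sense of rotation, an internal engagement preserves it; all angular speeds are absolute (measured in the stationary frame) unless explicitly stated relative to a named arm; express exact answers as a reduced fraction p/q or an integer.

N1=27 N2=16 achieved=59/86

class = planetary set [ratio 59/86 wanted; Willis about the carrier]
Willis with ω_sun = 0: ω_arm/ω_ring = N3/(N1+N3); set equal to 59/86  ⇒  N3/N1 = (59/86)/(1 − 59/86) = 59/27
N3 = N1 + 2·N2  ⇒  N2/N1 = (N3/N1 − 1)/2 = (59/27 − 1)/2 = 16/27
smallest multiple with N1 ≥ 12 and N2 ≥ 10: k = 1  ⇒  N1 = 1·27 = 27, N2 = 1·16 = 16 (N1 ≤ 40, N2 ≤ 30, N2 ≠ N1 ✓), N3 = 27 + 2·16 = 59
check: N3/(N1+N3) with N1 = 27, N3 = 59 gives 59/86; |achieved − target| = 0 ≤ 59/8600 ✓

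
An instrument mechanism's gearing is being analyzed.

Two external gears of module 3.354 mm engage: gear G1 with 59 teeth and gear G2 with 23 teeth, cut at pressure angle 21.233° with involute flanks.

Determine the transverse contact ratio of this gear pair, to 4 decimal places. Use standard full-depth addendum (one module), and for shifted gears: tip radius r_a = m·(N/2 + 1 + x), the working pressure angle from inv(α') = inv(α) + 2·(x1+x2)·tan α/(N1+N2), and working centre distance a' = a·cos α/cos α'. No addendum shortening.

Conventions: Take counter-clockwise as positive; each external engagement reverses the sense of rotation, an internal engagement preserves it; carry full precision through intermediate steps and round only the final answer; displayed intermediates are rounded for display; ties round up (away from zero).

1.6316

recognized (one external pair, fixed centres): single-mesh tooth geometry, m = 3.354, N1 = 59, N2 = 23
base radii: r_b1 = 92.226291, r_b2 = 35.952622
tip radii: r_a1 = 102.297000, r_a2 = 41.925000
no profile shift: α' = α, a' = a
action lengths: √(r_a1²−r_b1²) = 44.260451, √(r_a2²−r_b2²) = 21.566516
base pitch p_b = π·m·cos α = 9.821608
CR = (44.260451 + 21.566516 − 137.514000·sin 21.23300°)/9.821608 = 1.631575
contact ratio ≈ 1.6316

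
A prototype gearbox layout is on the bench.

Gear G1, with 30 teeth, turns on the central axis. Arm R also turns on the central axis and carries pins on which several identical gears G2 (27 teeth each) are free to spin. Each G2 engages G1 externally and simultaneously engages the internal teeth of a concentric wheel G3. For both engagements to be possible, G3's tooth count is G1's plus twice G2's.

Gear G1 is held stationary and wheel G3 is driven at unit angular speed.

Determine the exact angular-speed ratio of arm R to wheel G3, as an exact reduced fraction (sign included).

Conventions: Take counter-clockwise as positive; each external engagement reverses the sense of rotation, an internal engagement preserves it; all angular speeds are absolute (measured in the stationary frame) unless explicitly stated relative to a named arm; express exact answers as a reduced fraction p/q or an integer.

class = planetary set [G3 = 30+2·27 = 84; Willis about the carrier]
ring teeth: 30 + 2·27 = 84
30(ω_sun−ω_arm) = −84(ω_ring−ω_arm),  ω_sun = 0, ω_ring = 1
30(0−ω_arm) = −84(1−ω_arm)  ⇒  114·ω_arm = 84  ⇒  ω_arm = 14/19
ω_out/ω_in = 14/19

14/19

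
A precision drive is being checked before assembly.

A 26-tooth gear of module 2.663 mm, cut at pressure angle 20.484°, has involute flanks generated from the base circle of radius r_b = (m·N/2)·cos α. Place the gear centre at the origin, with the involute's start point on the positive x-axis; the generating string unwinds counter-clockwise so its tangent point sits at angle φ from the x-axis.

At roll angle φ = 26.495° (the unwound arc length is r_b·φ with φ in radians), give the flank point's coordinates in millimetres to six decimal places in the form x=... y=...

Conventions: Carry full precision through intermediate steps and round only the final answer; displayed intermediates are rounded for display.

single-mesh involute tooth geometry (26T wheel at module 2.663)
pitch radius r_p = m·N/2 = 2.663·26/2 = 34.619000
base radius r_b = r_p·cos α = 34.619000·cos 20.484° = 32.430039
roll angle φ = 26.495° = 0.46242499 rad
x = r_b·(cos φ + φ·sin φ) = 35.714235
y = r_b·(sin φ − φ·cos φ) = 1.046248

x=35.714235 y=1.046248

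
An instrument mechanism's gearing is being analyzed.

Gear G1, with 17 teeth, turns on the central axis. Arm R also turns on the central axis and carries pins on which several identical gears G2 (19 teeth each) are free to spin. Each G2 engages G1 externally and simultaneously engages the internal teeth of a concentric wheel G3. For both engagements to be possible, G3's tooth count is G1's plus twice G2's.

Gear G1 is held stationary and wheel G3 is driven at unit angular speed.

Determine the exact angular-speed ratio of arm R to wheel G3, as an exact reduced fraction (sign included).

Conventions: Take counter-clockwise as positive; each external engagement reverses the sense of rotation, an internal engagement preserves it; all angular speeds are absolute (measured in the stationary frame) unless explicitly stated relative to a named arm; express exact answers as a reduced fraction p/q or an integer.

topology: planetary set — G1 17T / G2 19T / G3 55T, arm = carrier (Willis)
ring teeth: 17 + 2·19 = 55
17(ω_sun−ω_arm) = −55(ω_ring−ω_arm),  ω_sun = 0, ω_ring = 1
17(0−ω_arm) = −55(1−ω_arm)  ⇒  72·ω_arm = 55  ⇒  ω_arm = 55/72
ω_out/ω_in = 55/72

55/72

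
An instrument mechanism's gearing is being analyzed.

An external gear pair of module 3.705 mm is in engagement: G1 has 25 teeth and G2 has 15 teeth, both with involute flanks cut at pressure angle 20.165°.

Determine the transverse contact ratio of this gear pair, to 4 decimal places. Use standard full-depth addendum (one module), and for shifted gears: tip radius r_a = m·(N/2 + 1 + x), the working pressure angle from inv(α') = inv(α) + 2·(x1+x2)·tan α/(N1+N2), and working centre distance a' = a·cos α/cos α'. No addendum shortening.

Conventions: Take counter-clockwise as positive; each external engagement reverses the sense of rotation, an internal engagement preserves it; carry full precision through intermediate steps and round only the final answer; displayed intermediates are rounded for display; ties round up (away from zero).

topology: single-mesh involute geometry — m = 3.705, 25T/15T pair
base radii: r_b1 = 43.473719, r_b2 = 26.084231
tip radii: r_a1 = 50.017500, r_a2 = 31.492500
no profile shift: α' = α, a' = a
action lengths: √(r_a1²−r_b1²) = 24.734310, √(r_a2²−r_b2²) = 17.646258
base pitch p_b = π·m·cos α = 10.926137
CR = (24.734310 + 17.646258 − 74.100000·sin 20.16500°)/10.926137 = 1.540934
contact ratio ≈ 1.5409

1.5409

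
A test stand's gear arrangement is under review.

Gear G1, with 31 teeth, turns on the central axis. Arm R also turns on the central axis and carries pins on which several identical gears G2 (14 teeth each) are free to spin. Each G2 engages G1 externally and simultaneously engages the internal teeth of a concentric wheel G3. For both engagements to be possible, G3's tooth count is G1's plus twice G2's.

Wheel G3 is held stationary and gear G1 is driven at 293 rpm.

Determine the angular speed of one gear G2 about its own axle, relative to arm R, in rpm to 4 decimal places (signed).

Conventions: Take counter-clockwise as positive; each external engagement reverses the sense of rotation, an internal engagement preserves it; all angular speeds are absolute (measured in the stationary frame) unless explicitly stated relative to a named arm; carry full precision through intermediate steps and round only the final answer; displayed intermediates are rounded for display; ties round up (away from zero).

recognized (axles ride arm R): planetary set, 31/14/59 teeth
normalise by the input: solve with ω_sun = 1, then scale by 293 rpm
ring teeth: 31 + 2·14 = 59
31(ω_sun−ω_arm) = −59(ω_ring−ω_arm),  ω_ring = 0, ω_sun = 1
31(1−ω_arm) = −59(0−ω_arm)  ⇒  90·ω_arm = 31  ⇒  ω_arm = 31/90
sun–planet mesh: 31·(1−31/90) = −14·(ω_p−ω_arm)  ⇒  ω_p−ω_arm = -1829/1260
scale: ω_p−ω_arm = -1829/1260 × 293 rpm = -425.3151 rpm

-425.3151 rpm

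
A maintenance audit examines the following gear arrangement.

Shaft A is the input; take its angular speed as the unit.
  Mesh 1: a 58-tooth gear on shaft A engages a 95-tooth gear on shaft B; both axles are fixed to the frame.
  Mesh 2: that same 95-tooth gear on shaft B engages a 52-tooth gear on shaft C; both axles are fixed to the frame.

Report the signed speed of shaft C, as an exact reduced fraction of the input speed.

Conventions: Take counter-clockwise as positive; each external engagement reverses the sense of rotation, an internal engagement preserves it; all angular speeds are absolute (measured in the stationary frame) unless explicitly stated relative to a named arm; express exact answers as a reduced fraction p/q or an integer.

2-mesh fixed-axis compound train (all bearings frame-fixed)
mesh 1 [58T→95T]: |ω|/ω_in = 1×58/95 = 58/95, sense flips to −
mesh 2 [95T→52T]: |ω|/ω_in = (58/95)×95/52 = 29/26, sense flips to +
signed output speed (× input speed) = 29/26

29/26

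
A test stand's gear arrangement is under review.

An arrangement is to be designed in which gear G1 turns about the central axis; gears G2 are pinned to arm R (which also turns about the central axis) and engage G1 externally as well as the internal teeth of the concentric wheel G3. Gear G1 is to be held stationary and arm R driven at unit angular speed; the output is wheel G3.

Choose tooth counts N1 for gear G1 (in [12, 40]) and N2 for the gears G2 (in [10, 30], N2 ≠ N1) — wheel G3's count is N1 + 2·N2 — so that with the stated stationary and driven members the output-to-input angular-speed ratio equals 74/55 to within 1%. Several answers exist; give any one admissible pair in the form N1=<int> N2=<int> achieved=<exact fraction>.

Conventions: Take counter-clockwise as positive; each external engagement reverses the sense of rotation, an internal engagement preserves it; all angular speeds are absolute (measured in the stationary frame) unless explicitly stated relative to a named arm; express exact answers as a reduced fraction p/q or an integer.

N1=19 N2=18 achieved=74/55

planetary set to be sized for 74/55 (Willis relation)
Willis with ω_sun = 0: ω_ring/ω_arm = (N1+N3)/N3; set equal to 74/55  ⇒  N3/N1 = 1/(74/55 − 1) = 55/19
N3 = N1 + 2·N2  ⇒  N2/N1 = (N3/N1 − 1)/2 = (55/19 − 1)/2 = 18/19
smallest multiple with N1 ≥ 12 and N2 ≥ 10: k = 1  ⇒  N1 = 1·19 = 19, N2 = 1·18 = 18 (N1 ≤ 40, N2 ≤ 30, N2 ≠ N1 ✓), N3 = 19 + 2·18 = 55
check: (N1+N3)/N3 with N1 = 19, N3 = 55 gives 74/55; |achieved − target| = 0 ≤ 37/2750 ✓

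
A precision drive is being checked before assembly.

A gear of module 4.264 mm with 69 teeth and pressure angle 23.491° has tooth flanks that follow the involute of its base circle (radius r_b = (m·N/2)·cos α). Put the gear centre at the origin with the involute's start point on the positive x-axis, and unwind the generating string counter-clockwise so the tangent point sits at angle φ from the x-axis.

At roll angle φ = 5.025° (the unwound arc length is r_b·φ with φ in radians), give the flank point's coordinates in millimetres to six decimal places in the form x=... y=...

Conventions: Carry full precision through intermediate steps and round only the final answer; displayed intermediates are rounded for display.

x=135.433961 y=0.030314

topology: single-mesh involute geometry — m = 4.264, N = 69
pitch radius r_p = m·N/2 = 4.264·69/2 = 147.108000
base radius r_b = r_p·cos α = 147.108000·cos 23.491° = 134.916086
roll angle φ = 5.025° = 0.08770279 rad
x = r_b·(cos φ + φ·sin φ) = 135.433961
y = r_b·(sin φ − φ·cos φ) = 0.030314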